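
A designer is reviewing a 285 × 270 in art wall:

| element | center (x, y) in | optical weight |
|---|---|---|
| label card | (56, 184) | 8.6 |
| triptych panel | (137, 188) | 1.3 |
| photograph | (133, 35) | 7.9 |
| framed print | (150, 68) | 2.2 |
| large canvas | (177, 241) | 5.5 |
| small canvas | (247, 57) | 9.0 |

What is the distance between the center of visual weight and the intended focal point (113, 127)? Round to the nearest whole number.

≈ 40 in

Total weight = 8.6 + 1.3 + 7.9 + 2.2 + 5.5 + 9.0 = 34.5.
x: moment 5236.9 / weight 34.5 ≈ 151.79
y: moment 4091.4 / weight 34.5 ≈ 118.59
From (113, 127): dx = 38.79, dy = -8.41, so the distance is √(dx²+dy²) ≈ 39.70.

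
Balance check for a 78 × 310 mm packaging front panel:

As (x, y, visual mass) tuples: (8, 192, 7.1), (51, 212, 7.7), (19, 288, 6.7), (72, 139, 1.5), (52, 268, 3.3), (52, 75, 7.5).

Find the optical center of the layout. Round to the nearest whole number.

(37, 195)

Σw = 7.1 + 7.7 + 6.7 + 1.5 + 3.3 + 7.5 = 33.8.
Σw·x = 1246.4; x̄ = 1246.4/33.8 ≈ 36.88.
Σw·y = 6580.6; ȳ = 6580.6/33.8 ≈ 194.69.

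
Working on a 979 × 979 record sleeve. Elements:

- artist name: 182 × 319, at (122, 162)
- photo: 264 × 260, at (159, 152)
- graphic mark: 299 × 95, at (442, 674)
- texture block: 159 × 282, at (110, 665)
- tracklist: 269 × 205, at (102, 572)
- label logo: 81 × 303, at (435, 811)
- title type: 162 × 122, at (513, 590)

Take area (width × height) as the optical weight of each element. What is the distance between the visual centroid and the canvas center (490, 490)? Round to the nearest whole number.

Taking area as weight: artist name 182·319 = 58058, photo 264·260 = 68640, graphic mark 299·95 = 28405, texture block 159·282 = 44838, tracklist 269·205 = 55145, label logo 81·303 = 24543, title type 162·122 = 19764. Sum 299393.
x-moment: 58058·122 + 68640·159 + 28405·442 + 44838·110 + 55145·102 + 24543·435 + 19764·513 = 61923953; centroid 61923953/299393 ≈ 206.83.
y-moment: 58058·162 + 68640·152 + 28405·674 + 44838·665 + 55145·572 + 24543·811 + 19764·590 = 131908989; centroid 131908989/299393 ≈ 440.59.
Offset from (490, 490): Δx ≈ -283.17, Δy ≈ -49.41; distance = √(Δx² + Δy²) ≈ 287.45.

≈ 287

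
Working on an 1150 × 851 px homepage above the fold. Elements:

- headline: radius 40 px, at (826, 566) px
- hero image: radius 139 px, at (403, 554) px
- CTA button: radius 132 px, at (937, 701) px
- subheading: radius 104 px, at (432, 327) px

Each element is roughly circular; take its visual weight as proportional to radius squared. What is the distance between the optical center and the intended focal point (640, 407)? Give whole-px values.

≈ 152 px

Weights ∝ r²: headline 40² = 1600, hero image 139² = 19321, CTA button 132² = 17424, subheading 104² = 10816; Σw = 49161.
x: (1600·826 + 19321·403 + 17424·937 + 10816·432) / 49161 = 30106763 / 49161 ≈ 612.41
y: (1600·566 + 19321·554 + 17424·701 + 10816·327) / 49161 = 27360490 / 49161 ≈ 556.55
Offset from (640, 407): Δx ≈ -27.59, Δy ≈ 149.55; distance = √(Δx² + Δy²) ≈ 152.07.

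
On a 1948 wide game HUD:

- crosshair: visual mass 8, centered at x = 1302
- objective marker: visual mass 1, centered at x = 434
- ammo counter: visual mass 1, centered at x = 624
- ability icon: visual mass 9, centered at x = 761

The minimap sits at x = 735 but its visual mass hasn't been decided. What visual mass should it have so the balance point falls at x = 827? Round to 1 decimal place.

w ≈ 28.4

Fixed elements: Σw = 8 + 1 + 1 + 9 = 19, Σw·x = 8·1302 + 1·434 + 1·624 + 9·761 = 18323.
Set Σw·x/Σw = 827: (18323 + 735w) = 827·(19 + w).
Solving: w = (827·19 − 18323) / (735 − 827) = -2610 / -92 ≈ 28.37.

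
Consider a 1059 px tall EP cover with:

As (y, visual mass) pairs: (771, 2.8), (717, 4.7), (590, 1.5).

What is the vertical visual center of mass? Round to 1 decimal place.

y ≈ 712.6

Weights sum to 2.8 + 4.7 + 1.5 = 9.0.
y-moment: 2.8·771 + 4.7·717 + 1.5·590 = 6413.7; centroid 6413.7/9.0 ≈ 712.63.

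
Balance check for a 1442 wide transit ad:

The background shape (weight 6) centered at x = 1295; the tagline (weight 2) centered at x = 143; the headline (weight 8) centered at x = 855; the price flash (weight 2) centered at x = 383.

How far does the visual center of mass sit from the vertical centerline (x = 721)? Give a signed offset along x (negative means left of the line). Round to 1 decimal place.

≈ 149.1

Weights sum to 6 + 2 + 8 + 2 = 18.
x-moment: 6·1295 + 2·143 + 8·855 + 2·383 = 15662; centroid 15662/18 ≈ 870.11.
Difference: 870.11 − 721 ≈ 149.11.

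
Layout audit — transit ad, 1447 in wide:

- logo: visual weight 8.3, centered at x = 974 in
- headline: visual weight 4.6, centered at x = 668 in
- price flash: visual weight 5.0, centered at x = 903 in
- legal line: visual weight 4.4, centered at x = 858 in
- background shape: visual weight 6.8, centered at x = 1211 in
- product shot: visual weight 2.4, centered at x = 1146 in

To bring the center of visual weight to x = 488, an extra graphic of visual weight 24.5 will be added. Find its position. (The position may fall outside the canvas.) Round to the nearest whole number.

New total weight: (8.3 + 4.6 + 5.0 + 4.4 + 6.8 + 2.4) + 24.5 = 56.0.
Along x: (30432.4 + 24.5·x) / 56.0 = 488 (existing moment 8.3·974 + 4.6·668 + 5.0·903 + 4.4·858 + 6.8·1211 + 2.4·1146 = 30432.4) ⇒ x = (27328.0 − 30432.4) / 24.5 ≈ -126.71.

x ≈ -127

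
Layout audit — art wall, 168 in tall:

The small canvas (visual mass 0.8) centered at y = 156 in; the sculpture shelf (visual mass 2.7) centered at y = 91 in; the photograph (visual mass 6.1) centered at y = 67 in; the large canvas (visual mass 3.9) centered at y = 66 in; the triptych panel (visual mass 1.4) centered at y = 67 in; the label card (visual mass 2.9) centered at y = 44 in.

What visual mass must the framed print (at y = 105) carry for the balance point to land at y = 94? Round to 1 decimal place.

Fixed elements: Σw = 0.8 + 2.7 + 6.1 + 3.9 + 1.4 + 2.9 = 17.8, Σw·y = 0.8·156 + 2.7·91 + 6.1·67 + 3.9·66 + 1.4·67 + 2.9·44 = 1258.0.
Set Σw·y/Σw = 94: (1258.0 + 105w) = 94·(17.8 + w).
Rearranging, w·(105 − 94) = 94·17.8 − 1258.0 = 415.2, so w ≈ 415.2/11 = 37.75.

w ≈ 37.7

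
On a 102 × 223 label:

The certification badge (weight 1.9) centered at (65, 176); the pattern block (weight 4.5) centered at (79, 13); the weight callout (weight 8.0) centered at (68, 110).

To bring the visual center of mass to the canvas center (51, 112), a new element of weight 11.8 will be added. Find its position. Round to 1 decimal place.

(26.5, 140.8)

After adding the new element, total weight = 1.9 + 4.5 + 8.0 + 11.8 = 26.2.
Along x: (1023.0 + 11.8·x) / 26.2 = 51 (existing moment 1.9·65 + 4.5·79 + 8.0·68 = 1023.0) ⇒ x = (1336.2 − 1023.0) / 11.8 ≈ 26.54.
Along y: (1272.9 + 11.8·y) / 26.2 = 112 (existing moment 1.9·176 + 4.5·13 + 8.0·110 = 1272.9) ⇒ y = (2934.4 − 1272.9) / 11.8 ≈ 140.81.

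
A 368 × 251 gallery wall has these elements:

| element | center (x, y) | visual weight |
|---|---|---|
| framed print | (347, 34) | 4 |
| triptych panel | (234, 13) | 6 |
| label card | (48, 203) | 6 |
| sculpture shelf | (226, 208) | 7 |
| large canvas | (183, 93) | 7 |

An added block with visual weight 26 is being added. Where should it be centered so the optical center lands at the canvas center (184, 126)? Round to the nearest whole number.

New total weight: (4 + 6 + 6 + 7 + 7) + 26 = 56.
Along x: (5943 + 26·x) / 56 = 184 (existing moment 4·347 + 6·234 + 6·48 + 7·226 + 7·183 = 5943) ⇒ x = (10304 − 5943) / 26 ≈ 167.73.
Along y: (3539 + 26·y) / 56 = 126 (existing moment 4·34 + 6·13 + 6·203 + 7·208 + 7·93 = 3539) ⇒ y = (7056 − 3539) / 26 ≈ 135.27.

(168, 135)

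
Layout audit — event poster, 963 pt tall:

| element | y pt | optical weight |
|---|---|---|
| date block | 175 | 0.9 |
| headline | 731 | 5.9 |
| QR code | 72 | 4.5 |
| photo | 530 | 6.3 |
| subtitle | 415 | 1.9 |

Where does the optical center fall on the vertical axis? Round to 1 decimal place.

Total weight = 0.9 + 5.9 + 4.5 + 6.3 + 1.9 = 19.5.
y-moment: 0.9·175 + 5.9·731 + 4.5·72 + 6.3·530 + 1.9·415 = 8921.9; centroid 8921.9/19.5 ≈ 457.53.

y ≈ 457.5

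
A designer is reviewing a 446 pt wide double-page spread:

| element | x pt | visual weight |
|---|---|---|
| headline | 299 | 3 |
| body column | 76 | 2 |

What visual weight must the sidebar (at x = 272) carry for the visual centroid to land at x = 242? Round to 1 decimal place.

Fixed elements: Σw = 3 + 2 = 5, Σw·x = 3·299 + 2·76 = 1049.
Set Σw·x/Σw = 242: (1049 + 272w) = 242·(5 + w).
So w = (242·5 − 1049)/(272 − 242) = 161/30 ≈ 5.37.

w ≈ 5.4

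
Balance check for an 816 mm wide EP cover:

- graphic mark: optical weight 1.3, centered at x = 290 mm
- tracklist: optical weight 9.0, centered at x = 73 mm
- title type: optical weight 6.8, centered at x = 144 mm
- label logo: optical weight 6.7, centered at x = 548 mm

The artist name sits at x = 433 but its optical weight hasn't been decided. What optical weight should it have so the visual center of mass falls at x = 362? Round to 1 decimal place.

Existing Σw = 23.8 (1.3 + 9.0 + 6.8 + 6.7); existing moment 1.3·290 + 9.0·73 + 6.8·144 + 6.7·548 = 5684.8.
Balance at x = 362 requires (5684.8 + w·433) / (23.8 + w) = 362.
Solving: w = (362·23.8 − 5684.8) / (433 − 362) = 2930.8 / 71 ≈ 41.28.

w ≈ 41.3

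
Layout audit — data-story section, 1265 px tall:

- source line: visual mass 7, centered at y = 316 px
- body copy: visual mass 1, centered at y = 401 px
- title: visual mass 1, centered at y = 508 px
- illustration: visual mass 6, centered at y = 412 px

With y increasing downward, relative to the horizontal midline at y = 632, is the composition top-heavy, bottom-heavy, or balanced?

top-heavy

Total weight = 7 + 1 + 1 + 6 = 15.
y-moment: 7·316 + 1·401 + 1·508 + 6·412 = 5593; centroid 5593/15 ≈ 372.87.
372.9 vs midline 632 → top-heavy.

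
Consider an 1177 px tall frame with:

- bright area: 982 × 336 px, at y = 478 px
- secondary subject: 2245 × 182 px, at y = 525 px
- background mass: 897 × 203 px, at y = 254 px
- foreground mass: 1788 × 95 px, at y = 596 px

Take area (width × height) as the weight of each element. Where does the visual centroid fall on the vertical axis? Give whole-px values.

y ≈ 477

Areas: bright area 982·336 = 329952, secondary subject 2245·182 = 408590, background mass 897·203 = 182091, foreground mass 1788·95 = 169860. Total weight = 1090493.
y: (329952·478 + 408590·525 + 182091·254 + 169860·596) / 1090493 = 519714480 / 1090493 ≈ 476.59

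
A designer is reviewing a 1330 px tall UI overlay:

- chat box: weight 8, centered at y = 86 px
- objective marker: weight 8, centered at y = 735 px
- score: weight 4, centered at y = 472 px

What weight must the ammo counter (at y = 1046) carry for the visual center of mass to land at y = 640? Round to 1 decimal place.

Known weights sum to 8 + 8 + 4 = 20; their moment is 8·86 + 8·735 + 4·472 = 8456.
Set Σw·y/Σw = 640: (8456 + 1046w) = 640·(20 + w).
Rearranging, w·(1046 − 640) = 640·20 − 8456 = 4344, so w ≈ 4344/406 = 10.70.

w ≈ 10.7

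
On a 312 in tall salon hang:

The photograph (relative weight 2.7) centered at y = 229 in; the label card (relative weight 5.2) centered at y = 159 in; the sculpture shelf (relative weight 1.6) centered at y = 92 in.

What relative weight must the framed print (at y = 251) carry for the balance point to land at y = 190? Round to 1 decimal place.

w ≈ 3.5

Known weights sum to 2.7 + 5.2 + 1.6 = 9.5; their moment is 2.7·229 + 5.2·159 + 1.6·92 = 1592.3.
For the centroid to hit 190: (1592.3 + w·251) / (9.5 + w) = 190.
Solving: w = (190·9.5 − 1592.3) / (251 − 190) = 212.7 / 61 ≈ 3.49.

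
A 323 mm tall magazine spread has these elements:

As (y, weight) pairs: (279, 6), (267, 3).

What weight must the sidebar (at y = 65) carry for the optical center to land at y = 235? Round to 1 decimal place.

w ≈ 2.1

Fixed elements: Σw = 6 + 3 = 9, Σw·y = 6·279 + 3·267 = 2475.
Balance at y = 235 requires (2475 + w·65) / (9 + w) = 235.
So w = (235·9 − 2475)/(65 − 235) = -360/-170 ≈ 2.12.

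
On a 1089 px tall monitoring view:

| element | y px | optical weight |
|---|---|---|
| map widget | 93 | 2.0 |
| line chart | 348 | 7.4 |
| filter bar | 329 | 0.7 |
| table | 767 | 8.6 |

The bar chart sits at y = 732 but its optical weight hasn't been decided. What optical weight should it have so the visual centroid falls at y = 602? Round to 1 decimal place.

w ≈ 12.8

Known weights sum to 2.0 + 7.4 + 0.7 + 8.6 = 18.7; their moment is 2.0·93 + 7.4·348 + 0.7·329 + 8.6·767 = 9587.7.
For the centroid to hit 602: (9587.7 + w·732) / (18.7 + w) = 602.
Rearranging, w·(732 − 602) = 602·18.7 − 9587.7 = 1669.7, so w ≈ 1669.7/130 = 12.84.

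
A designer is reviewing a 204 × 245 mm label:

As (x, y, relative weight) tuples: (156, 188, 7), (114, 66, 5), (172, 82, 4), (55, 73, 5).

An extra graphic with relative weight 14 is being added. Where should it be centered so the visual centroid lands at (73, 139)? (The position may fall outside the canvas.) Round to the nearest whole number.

With the extra graphic, Σw becomes 7 + 5 + 4 + 5 + 14 = 35.
x: need Σw·x = 35·73 = 2555. Existing = 7·156 + 5·114 + 4·172 + 5·55 = 2625. Remainder -70 / 14 ≈ -5.00.
y: need Σw·y = 35·139 = 4865. Existing = 7·188 + 5·66 + 4·82 + 5·73 = 2339. Remainder 2526 / 14 ≈ 180.43.

(-5, 180)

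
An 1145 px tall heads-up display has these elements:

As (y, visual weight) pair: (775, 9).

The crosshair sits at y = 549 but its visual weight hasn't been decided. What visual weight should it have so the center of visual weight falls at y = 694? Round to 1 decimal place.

w ≈ 5.0

Known: weight 9 with moment 9·775 = 6975.
Balance at y = 694 requires (6975 + w·549) / (9 + w) = 694.
So w = (694·9 − 6975)/(549 − 694) = -729/-145 ≈ 5.03.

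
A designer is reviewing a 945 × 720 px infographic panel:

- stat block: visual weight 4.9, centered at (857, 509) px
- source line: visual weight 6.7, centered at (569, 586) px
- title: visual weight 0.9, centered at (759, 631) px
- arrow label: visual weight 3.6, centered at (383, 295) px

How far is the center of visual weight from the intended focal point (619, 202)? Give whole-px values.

≈ 298 px

Total weight = 4.9 + 6.7 + 0.9 + 3.6 = 16.1.
x: (4.9·857 + 6.7·569 + 0.9·759 + 3.6·383) / 16.1 = 10073.5 / 16.1 ≈ 625.68
y: (4.9·509 + 6.7·586 + 0.9·631 + 3.6·295) / 16.1 = 8050.2 / 16.1 ≈ 500.01
From (619, 202): dx = 6.68, dy = 298.01, so the distance is √(dx²+dy²) ≈ 298.09.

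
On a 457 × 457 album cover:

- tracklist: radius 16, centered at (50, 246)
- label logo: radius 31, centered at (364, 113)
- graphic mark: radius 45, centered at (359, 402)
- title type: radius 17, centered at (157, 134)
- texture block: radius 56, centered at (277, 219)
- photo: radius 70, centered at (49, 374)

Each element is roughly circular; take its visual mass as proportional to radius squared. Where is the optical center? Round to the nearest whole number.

r² weights: tracklist 16² = 256, label logo 31² = 961, graphic mark 45² = 2025, title type 17² = 289, texture block 56² = 3136, photo 70² = 4900. Total = 11567.
Σw·x = 256·50 + 961·364 + 2025·359 + 289·157 + 3136·277 + 4900·49 = 2243724, so x̄ = 2243724/11567 ≈ 193.98.
Σw·y = 256·246 + 961·113 + 2025·402 + 289·134 + 3136·219 + 4900·374 = 3543729, so ȳ = 3543729/11567 ≈ 306.37.

(194, 306)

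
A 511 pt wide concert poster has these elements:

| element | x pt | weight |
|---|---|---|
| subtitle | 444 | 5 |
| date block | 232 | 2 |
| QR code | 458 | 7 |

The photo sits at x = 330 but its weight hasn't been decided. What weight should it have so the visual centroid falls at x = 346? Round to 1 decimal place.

Existing Σw = 14 (5 + 2 + 7); existing moment 5·444 + 2·232 + 7·458 = 5890.
Set Σw·x/Σw = 346: (5890 + 330w) = 346·(14 + w).
So w = (346·14 − 5890)/(330 − 346) = -1046/-16 ≈ 65.38.

w ≈ 65.4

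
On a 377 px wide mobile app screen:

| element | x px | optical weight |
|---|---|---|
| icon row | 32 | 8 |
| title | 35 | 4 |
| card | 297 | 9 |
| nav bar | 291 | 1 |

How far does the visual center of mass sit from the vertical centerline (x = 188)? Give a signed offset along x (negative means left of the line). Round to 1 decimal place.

Σw = 8 + 4 + 9 + 1 = 22.
x: (8·32 + 4·35 + 9·297 + 1·291) / 22 = 3360 / 22 ≈ 152.73
Difference: 152.73 − 188 ≈ -35.27.

≈ -35.3 px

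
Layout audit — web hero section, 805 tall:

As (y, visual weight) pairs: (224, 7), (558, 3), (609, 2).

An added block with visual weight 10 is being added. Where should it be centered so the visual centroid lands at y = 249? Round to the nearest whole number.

New total weight: (7 + 3 + 2) + 10 = 22.
y: target moment 22×249 = 5478; current 7·224 + 3·558 + 2·609 = 4460; the added block supplies 1018, so y = 1018/10 ≈ 101.80.

y ≈ 102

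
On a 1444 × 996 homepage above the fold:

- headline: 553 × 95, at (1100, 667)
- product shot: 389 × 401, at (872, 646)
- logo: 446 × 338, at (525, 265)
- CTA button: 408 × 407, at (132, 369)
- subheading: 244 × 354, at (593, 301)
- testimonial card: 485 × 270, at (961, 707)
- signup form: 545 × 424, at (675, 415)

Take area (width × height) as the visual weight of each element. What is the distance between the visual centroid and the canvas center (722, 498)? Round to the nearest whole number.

≈ 84

Areas: headline 553·95 = 52535, product shot 389·401 = 155989, logo 446·338 = 150748, CTA button 408·407 = 166056, subheading 244·354 = 86376, testimonial card 485·270 = 130950, signup form 545·424 = 231080. Total weight = 973734.
Σw·x = 52535·1100 + 155989·872 + 150748·525 + 166056·132 + 86376·593 + 130950·961 + 231080·675 = 627915918, so x̄ = 627915918/973734 ≈ 644.85.
Σw·y = 52535·667 + 155989·646 + 150748·265 + 166056·369 + 86376·301 + 130950·707 + 231080·415 = 451511649, so ȳ = 451511649/973734 ≈ 463.69.
Relative to (722, 498): Δ = (-77.15, -34.31); |Δ| = √(-77.15² + -34.31²) ≈ 84.43.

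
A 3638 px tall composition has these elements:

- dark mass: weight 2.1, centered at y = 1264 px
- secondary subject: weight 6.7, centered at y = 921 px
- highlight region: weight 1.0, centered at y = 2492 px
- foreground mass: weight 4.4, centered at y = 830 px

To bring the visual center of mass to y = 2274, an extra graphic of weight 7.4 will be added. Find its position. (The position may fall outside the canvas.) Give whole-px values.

y ≈ 4615

With the extra graphic, Σw becomes 2.1 + 6.7 + 1.0 + 4.4 + 7.4 = 21.6.
Along y: (14969.1 + 7.4·y) / 21.6 = 2274 (existing moment 2.1·1264 + 6.7·921 + 1.0·2492 + 4.4·830 = 14969.1) ⇒ y = (49118.4 − 14969.1) / 7.4 ≈ 4614.77.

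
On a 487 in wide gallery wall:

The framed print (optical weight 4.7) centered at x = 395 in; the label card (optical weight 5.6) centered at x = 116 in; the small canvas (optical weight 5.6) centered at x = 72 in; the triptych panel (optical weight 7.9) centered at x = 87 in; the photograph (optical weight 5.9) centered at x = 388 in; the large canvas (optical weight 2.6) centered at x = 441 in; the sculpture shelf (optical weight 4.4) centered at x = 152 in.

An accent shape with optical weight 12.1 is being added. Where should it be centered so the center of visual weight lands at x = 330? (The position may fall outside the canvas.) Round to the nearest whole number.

After adding the accent shape, total weight = 4.7 + 5.6 + 5.6 + 7.9 + 5.9 + 2.6 + 4.4 + 12.1 = 48.8.
Along x: (7701.2 + 12.1·x) / 48.8 = 330 (existing moment 4.7·395 + 5.6·116 + 5.6·72 + 7.9·87 + 5.9·388 + 2.6·441 + 4.4·152 = 7701.2) ⇒ x = (16104.0 − 7701.2) / 12.1 ≈ 694.45.

x ≈ 694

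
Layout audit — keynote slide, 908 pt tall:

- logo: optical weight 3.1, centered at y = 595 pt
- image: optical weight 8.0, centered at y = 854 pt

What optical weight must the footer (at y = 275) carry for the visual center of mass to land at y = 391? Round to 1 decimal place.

w ≈ 37.4

Known weights sum to 3.1 + 8.0 = 11.1; their moment is 3.1·595 + 8.0·854 = 8676.5.
Balance at y = 391 requires (8676.5 + w·275) / (11.1 + w) = 391.
Solving: w = (391·11.1 − 8676.5) / (275 − 391) = -4336.4 / -116 ≈ 37.38.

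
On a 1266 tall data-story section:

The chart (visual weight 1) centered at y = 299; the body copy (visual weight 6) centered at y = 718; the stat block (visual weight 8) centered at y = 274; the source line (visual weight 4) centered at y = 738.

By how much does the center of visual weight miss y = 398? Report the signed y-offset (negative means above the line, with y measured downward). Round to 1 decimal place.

Total weight = 1 + 6 + 8 + 4 = 19.
y-moment: 1·299 + 6·718 + 8·274 + 4·738 = 9751; centroid 9751/19 ≈ 513.21.
Offset from y = 398: 513.21 − 398 ≈ 115.21.

≈ 115.2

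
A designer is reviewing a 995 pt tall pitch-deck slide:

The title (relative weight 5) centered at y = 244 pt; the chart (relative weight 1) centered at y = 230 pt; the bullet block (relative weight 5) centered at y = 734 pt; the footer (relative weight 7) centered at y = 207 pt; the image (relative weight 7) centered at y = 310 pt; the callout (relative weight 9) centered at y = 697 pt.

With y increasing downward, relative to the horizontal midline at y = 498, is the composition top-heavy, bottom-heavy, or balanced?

top-heavy

Total weight = 5 + 1 + 5 + 7 + 7 + 9 = 34.
Σw·y = 15012; ȳ = 15012/34 ≈ 441.53.
Since 441.5 is above (smaller y than) 498, the composition reads top-heavy.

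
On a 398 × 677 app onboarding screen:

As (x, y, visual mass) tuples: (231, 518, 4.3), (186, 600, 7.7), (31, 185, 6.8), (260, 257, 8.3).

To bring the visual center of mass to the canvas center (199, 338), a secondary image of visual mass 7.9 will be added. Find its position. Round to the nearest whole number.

After adding the secondary image, total weight = 4.3 + 7.7 + 6.8 + 8.3 + 7.9 = 35.0.
Along x: (4794.3 + 7.9·x) / 35.0 = 199 (existing moment 4.3·231 + 7.7·186 + 6.8·31 + 8.3·260 = 4794.3) ⇒ x = (6965.0 − 4794.3) / 7.9 ≈ 274.77.
Along y: (10238.5 + 7.9·y) / 35.0 = 338 (existing moment 4.3·518 + 7.7·600 + 6.8·185 + 8.3·257 = 10238.5) ⇒ y = (11830.0 − 10238.5) / 7.9 ≈ 201.46.

(275, 201)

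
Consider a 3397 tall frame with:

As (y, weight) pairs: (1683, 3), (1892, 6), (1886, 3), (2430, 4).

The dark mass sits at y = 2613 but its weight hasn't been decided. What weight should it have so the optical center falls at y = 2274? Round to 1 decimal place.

Known weights sum to 3 + 6 + 3 + 4 = 16; their moment is 3·1683 + 6·1892 + 3·1886 + 4·2430 = 31779.
Set Σw·y/Σw = 2274: (31779 + 2613w) = 2274·(16 + w).
So w = (2274·16 − 31779)/(2613 − 2274) = 4605/339 ≈ 13.58.

w ≈ 13.6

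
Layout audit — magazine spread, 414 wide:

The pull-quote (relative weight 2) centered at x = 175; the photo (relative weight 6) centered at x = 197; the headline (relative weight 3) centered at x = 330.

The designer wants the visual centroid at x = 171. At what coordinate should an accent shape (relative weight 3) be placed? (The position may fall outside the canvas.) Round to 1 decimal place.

New total weight: (2 + 6 + 3) + 3 = 14.
Along x: (2522 + 3·x) / 14 = 171 (existing moment 2·175 + 6·197 + 3·330 = 2522) ⇒ x = (2394 − 2522) / 3 ≈ -42.67.

x ≈ -42.7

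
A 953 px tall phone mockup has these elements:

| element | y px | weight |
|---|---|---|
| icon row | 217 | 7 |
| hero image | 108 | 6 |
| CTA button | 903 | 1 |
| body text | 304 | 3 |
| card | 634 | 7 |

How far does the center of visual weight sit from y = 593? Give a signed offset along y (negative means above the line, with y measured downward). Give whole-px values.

Σw = 7 + 6 + 1 + 3 + 7 = 24.
Σw·y = 7·217 + 6·108 + 1·903 + 3·304 + 7·634 = 8420, so ȳ = 8420/24 ≈ 350.83.
Against y = 593, that's 350.83 − 593 = -242.17.

≈ -242 px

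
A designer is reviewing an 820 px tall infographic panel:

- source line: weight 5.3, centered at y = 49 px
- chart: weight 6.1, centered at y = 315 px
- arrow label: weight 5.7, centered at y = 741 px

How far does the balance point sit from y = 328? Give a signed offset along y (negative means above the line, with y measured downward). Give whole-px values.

Total weight = 5.3 + 6.1 + 5.7 = 17.1.
y: (5.3·49 + 6.1·315 + 5.7·741) / 17.1 = 6404.9 / 17.1 ≈ 374.56
Offset from y = 328: 374.56 − 328 ≈ 46.56.

≈ 47 px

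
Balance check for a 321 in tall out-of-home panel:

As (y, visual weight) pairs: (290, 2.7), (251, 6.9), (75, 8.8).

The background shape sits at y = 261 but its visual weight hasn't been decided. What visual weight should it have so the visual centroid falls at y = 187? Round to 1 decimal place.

w ≈ 3.6

Fixed elements: Σw = 2.7 + 6.9 + 8.8 = 18.4, Σw·y = 2.7·290 + 6.9·251 + 8.8·75 = 3174.9.
For the centroid to hit 187: (3174.9 + w·261) / (18.4 + w) = 187.
Solving: w = (187·18.4 − 3174.9) / (261 − 187) = 265.9 / 74 ≈ 3.59.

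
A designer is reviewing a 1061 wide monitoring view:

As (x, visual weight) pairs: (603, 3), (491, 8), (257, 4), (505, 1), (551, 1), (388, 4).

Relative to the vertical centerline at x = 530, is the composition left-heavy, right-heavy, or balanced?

Weights sum to 3 + 8 + 4 + 1 + 1 + 4 = 21.
x: (3·603 + 8·491 + 4·257 + 1·505 + 1·551 + 4·388) / 21 = 9373 / 21 ≈ 446.33
446.3 vs midline 530 → left-heavy.

left-heavy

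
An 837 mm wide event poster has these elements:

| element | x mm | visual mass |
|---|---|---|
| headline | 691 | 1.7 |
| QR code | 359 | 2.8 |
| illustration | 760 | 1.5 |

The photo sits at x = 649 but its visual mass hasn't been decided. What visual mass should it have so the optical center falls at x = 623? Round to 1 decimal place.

Known weights sum to 1.7 + 2.8 + 1.5 = 6.0; their moment is 1.7·691 + 2.8·359 + 1.5·760 = 3319.9.
For the centroid to hit 623: (3319.9 + w·649) / (6.0 + w) = 623.
Rearranging, w·(649 − 623) = 623·6.0 − 3319.9 = 418.1, so w ≈ 418.1/26 = 16.08.

w ≈ 16.1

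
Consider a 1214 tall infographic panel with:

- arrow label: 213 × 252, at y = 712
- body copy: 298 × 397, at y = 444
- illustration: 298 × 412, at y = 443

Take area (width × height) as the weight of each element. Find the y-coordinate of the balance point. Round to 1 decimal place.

Taking area as weight: arrow label 213·252 = 53676, body copy 298·397 = 118306, illustration 298·412 = 122776. Sum 294758.
y: (53676·712 + 118306·444 + 122776·443) / 294758 = 145134944 / 294758 ≈ 492.39

y ≈ 492.4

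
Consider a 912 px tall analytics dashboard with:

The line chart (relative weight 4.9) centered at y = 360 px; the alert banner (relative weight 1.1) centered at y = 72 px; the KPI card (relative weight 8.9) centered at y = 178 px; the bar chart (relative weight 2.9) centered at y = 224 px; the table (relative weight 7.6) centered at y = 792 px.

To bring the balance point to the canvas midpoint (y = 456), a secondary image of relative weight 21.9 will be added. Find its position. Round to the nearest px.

New total weight: (4.9 + 1.1 + 8.9 + 2.9 + 7.6) + 21.9 = 47.3.
y: need Σw·y = 47.3·456 = 21568.8. Existing = 4.9·360 + 1.1·72 + 8.9·178 + 2.9·224 + 7.6·792 = 10096.2. Remainder 11472.6 / 21.9 ≈ 523.86.

y ≈ 524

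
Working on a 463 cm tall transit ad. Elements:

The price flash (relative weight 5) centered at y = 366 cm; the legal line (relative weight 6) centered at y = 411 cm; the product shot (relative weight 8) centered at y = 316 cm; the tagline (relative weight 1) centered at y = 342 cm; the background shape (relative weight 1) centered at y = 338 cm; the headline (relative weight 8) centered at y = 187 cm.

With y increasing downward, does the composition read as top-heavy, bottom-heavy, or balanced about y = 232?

bottom-heavy

Total weight = 5 + 6 + 8 + 1 + 1 + 8 = 29.
Σw·y = 9000; ȳ = 9000/29 ≈ 310.34.
Since 310.3 is below (larger y than) 232, the composition reads bottom-heavy.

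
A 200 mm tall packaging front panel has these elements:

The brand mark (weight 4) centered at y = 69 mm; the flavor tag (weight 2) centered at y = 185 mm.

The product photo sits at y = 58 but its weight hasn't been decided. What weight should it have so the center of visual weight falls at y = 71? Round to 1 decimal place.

Fixed elements: Σw = 4 + 2 = 6, Σw·y = 4·69 + 2·185 = 646.
For the centroid to hit 71: (646 + w·58) / (6 + w) = 71.
Solving: w = (71·6 − 646) / (58 − 71) = -220 / -13 ≈ 16.92.

w ≈ 16.9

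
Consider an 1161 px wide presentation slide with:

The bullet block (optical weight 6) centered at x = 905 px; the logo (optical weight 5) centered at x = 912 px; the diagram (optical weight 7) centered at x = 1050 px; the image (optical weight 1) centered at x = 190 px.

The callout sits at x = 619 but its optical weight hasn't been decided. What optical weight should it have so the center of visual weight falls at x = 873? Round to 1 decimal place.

w ≈ 3.7

Fixed elements: Σw = 6 + 5 + 7 + 1 = 19, Σw·x = 6·905 + 5·912 + 7·1050 + 1·190 = 17530.
Balance at x = 873 requires (17530 + w·619) / (19 + w) = 873.
Rearranging, w·(619 − 873) = 873·19 − 17530 = -943, so w ≈ -943/-254 = 3.71.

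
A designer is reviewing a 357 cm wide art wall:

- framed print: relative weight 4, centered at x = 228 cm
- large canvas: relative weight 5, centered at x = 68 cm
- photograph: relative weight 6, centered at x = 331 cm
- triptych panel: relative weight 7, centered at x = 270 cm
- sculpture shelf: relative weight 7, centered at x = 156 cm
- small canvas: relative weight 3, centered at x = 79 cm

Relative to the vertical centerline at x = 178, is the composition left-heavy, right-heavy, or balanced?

right-heavy

Total weight = 4 + 5 + 6 + 7 + 7 + 3 = 32.
x: (4·228 + 5·68 + 6·331 + 7·270 + 7·156 + 3·79) / 32 = 6457 / 32 ≈ 201.78
201.8 lies right of the midline 178, so the layout is right-heavy.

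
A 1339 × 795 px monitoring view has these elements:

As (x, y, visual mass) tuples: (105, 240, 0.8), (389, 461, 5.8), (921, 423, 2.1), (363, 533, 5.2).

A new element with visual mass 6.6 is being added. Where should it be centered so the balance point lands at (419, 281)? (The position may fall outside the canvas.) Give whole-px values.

New total weight: (0.8 + 5.8 + 2.1 + 5.2) + 6.6 = 20.5.
x: need Σw·x = 20.5·419 = 8589.5. Existing = 0.8·105 + 5.8·389 + 2.1·921 + 5.2·363 = 6161.9. Remainder 2427.6 / 6.6 ≈ 367.82.
y: need Σw·y = 20.5·281 = 5760.5. Existing = 0.8·240 + 5.8·461 + 2.1·423 + 5.2·533 = 6525.7. Remainder -765.2 / 6.6 ≈ -115.94.

(368, -116)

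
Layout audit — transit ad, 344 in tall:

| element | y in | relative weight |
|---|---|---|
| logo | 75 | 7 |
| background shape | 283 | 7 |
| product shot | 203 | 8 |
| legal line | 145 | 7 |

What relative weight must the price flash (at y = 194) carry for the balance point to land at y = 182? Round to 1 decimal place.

w ≈ 11.1

Known weights sum to 7 + 7 + 8 + 7 = 29; their moment is 7·75 + 7·283 + 8·203 + 7·145 = 5145.
Balance at y = 182 requires (5145 + w·194) / (29 + w) = 182.
Rearranging, w·(194 − 182) = 182·29 − 5145 = 133, so w ≈ 133/12 = 11.08.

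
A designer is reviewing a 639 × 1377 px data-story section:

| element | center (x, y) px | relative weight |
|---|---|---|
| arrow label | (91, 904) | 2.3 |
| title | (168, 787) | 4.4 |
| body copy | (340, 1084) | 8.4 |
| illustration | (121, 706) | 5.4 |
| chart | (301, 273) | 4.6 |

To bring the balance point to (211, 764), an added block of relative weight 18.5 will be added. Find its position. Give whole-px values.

After adding the added block, total weight = 2.3 + 4.4 + 8.4 + 5.4 + 4.6 + 18.5 = 43.6.
Along x: (5842.5 + 18.5·x) / 43.6 = 211 (existing moment 2.3·91 + 4.4·168 + 8.4·340 + 5.4·121 + 4.6·301 = 5842.5) ⇒ x = (9199.6 − 5842.5) / 18.5 ≈ 181.46.
Along y: (19715.8 + 18.5·y) / 43.6 = 764 (existing moment 2.3·904 + 4.4·787 + 8.4·1084 + 5.4·706 + 4.6·273 = 19715.8) ⇒ y = (33310.4 − 19715.8) / 18.5 ≈ 734.84.

(181, 735)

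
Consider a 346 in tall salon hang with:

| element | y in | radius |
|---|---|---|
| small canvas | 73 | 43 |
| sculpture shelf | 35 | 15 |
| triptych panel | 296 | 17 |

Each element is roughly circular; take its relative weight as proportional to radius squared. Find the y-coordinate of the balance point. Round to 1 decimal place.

y ≈ 96.7

Weights ∝ r²: small canvas 43² = 1849, sculpture shelf 15² = 225, triptych panel 17² = 289; Σw = 2363.
Σw·y = 1849·73 + 225·35 + 289·296 = 228396, so ȳ = 228396/2363 ≈ 96.66.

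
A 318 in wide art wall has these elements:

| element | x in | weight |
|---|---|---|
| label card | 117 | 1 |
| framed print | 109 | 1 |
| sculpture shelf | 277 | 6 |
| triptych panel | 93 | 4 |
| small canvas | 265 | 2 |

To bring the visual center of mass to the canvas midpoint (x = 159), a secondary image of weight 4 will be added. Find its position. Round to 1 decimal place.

New total weight: (1 + 1 + 6 + 4 + 2) + 4 = 18.
Along x: (2790 + 4·x) / 18 = 159 (existing moment 1·117 + 1·109 + 6·277 + 4·93 + 2·265 = 2790) ⇒ x = (2862 − 2790) / 4 ≈ 18.00.

x ≈ 18.0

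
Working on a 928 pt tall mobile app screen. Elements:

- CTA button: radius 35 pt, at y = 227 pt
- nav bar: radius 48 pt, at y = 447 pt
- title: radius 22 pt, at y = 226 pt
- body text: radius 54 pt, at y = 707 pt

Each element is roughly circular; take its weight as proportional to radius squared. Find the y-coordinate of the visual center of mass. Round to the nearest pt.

Weights ∝ r²: CTA button 35² = 1225, nav bar 48² = 2304, title 22² = 484, body text 54² = 2916; Σw = 6929.
y: (1225·227 + 2304·447 + 484·226 + 2916·707) / 6929 = 3478959 / 6929 ≈ 502.09

y ≈ 502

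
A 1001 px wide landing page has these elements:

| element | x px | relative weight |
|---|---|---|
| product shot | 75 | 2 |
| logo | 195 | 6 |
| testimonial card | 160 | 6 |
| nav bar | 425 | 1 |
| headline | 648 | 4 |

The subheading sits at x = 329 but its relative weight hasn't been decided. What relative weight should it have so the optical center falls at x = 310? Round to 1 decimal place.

w ≈ 31.2

Fixed elements: Σw = 2 + 6 + 6 + 1 + 4 = 19, Σw·x = 2·75 + 6·195 + 6·160 + 1·425 + 4·648 = 5297.
Set Σw·x/Σw = 310: (5297 + 329w) = 310·(19 + w).
So w = (310·19 − 5297)/(329 − 310) = 593/19 ≈ 31.21.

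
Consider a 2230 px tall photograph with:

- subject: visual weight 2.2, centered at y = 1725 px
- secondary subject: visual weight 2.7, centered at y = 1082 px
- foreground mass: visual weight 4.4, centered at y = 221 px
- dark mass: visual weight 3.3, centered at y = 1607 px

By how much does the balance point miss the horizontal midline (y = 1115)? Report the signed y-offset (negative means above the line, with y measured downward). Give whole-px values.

Σw = 2.2 + 2.7 + 4.4 + 3.3 = 12.6.
y: (2.2·1725 + 2.7·1082 + 4.4·221 + 3.3·1607) / 12.6 = 12991.9 / 12.6 ≈ 1031.10
Offset from y = 1115: 1031.10 − 1115 ≈ -83.90.

≈ -84 px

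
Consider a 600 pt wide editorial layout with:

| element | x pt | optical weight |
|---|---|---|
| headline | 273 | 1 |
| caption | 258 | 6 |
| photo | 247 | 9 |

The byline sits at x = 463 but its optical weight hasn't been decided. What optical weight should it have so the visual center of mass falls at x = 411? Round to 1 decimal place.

Existing Σw = 16 (1 + 6 + 9); existing moment 1·273 + 6·258 + 9·247 = 4044.
Balance at x = 411 requires (4044 + w·463) / (16 + w) = 411.
So w = (411·16 − 4044)/(463 − 411) = 2532/52 ≈ 48.69.

w ≈ 48.7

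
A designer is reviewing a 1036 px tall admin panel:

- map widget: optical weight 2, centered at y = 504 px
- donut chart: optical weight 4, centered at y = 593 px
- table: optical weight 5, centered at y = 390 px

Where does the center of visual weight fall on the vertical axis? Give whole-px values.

Weights sum to 2 + 4 + 5 = 11.
y: (2·504 + 4·593 + 5·390) / 11 = 5330 / 11 ≈ 484.55

y ≈ 485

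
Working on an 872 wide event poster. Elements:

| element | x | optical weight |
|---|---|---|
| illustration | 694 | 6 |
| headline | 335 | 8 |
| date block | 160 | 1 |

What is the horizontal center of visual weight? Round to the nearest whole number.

x ≈ 467

Σw = 6 + 8 + 1 = 15.
x-moment: 6·694 + 8·335 + 1·160 = 7004; centroid 7004/15 ≈ 466.93.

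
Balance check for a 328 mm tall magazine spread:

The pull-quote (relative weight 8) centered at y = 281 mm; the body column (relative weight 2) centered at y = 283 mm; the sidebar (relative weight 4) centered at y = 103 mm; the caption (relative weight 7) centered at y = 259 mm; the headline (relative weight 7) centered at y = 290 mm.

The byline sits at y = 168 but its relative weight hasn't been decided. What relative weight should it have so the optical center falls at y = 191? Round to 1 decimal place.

Known weights sum to 8 + 2 + 4 + 7 + 7 = 28; their moment is 8·281 + 2·283 + 4·103 + 7·259 + 7·290 = 7069.
Balance at y = 191 requires (7069 + w·168) / (28 + w) = 191.
Solving: w = (191·28 − 7069) / (168 − 191) = -1721 / -23 ≈ 74.83.

w ≈ 74.8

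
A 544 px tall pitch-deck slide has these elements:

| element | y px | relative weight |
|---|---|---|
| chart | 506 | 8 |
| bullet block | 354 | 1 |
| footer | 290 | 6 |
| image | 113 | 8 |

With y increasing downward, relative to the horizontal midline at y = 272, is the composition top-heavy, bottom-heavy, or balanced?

Total weight = 8 + 1 + 6 + 8 = 23.
Σw·y = 8·506 + 1·354 + 6·290 + 8·113 = 7046, so ȳ = 7046/23 ≈ 306.35.
306.3 lies below (larger y than) the midline 272, so the layout is bottom-heavy.

bottom-heavy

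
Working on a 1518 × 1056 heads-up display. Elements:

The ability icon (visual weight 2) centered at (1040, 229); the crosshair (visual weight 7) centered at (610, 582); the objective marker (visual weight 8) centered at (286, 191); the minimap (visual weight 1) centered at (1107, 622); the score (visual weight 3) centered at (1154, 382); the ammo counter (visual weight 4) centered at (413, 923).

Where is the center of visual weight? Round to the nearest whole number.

(594, 461)

Σw = 2 + 7 + 8 + 1 + 3 + 4 = 25.
Σw·x = 14859; x̄ = 14859/25 ≈ 594.36.
y: moment 11520 / weight 25 ≈ 460.80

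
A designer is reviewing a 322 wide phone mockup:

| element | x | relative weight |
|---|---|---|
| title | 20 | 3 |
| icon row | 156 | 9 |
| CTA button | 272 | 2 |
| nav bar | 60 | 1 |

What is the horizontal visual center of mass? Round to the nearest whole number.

x ≈ 138

Σw = 3 + 9 + 2 + 1 = 15.
x-moment: 3·20 + 9·156 + 2·272 + 1·60 = 2068; centroid 2068/15 ≈ 137.87.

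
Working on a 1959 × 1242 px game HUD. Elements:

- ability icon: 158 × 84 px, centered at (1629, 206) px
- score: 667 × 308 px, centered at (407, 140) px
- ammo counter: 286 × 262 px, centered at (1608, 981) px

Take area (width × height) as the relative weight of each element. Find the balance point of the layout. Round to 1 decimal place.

Areas → weights: ability icon 158·84 = 13272, score 667·308 = 205436, ammo counter 286·262 = 74932; Σw = 293640.
x: (13272·1629 + 205436·407 + 74932·1608) / 293640 = 225723196 / 293640 ≈ 768.71
y: (13272·206 + 205436·140 + 74932·981) / 293640 = 105003364 / 293640 ≈ 357.59

(768.7, 357.6)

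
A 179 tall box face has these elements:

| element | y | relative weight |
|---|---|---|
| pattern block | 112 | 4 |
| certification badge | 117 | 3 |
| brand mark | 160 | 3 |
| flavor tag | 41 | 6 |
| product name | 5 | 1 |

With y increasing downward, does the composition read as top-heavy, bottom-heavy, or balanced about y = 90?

Total weight = 4 + 3 + 3 + 6 + 1 = 17.
Σw·y = 4·112 + 3·117 + 3·160 + 6·41 + 1·5 = 1530, so ȳ = 1530/17 ≈ 90.00.
The centroid 90.00 matches the midline at 90, so the layout is balanced.

balanced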